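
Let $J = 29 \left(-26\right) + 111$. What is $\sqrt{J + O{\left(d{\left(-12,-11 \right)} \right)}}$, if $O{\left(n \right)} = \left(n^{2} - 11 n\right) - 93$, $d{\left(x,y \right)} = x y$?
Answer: $2 \sqrt{3809} \approx 123.43$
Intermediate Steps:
$J = -643$ ($J = -754 + 111 = -643$)
$O{\left(n \right)} = -93 + n^{2} - 11 n$
$\sqrt{J + O{\left(d{\left(-12,-11 \right)} \right)}} = \sqrt{-643 - \left(93 - 17424 + 11 \left(-12\right) \left(-11\right)\right)} = \sqrt{-643 - \left(1545 - 17424\right)} = \sqrt{-643 - -15879} = \sqrt{-643 + 15879} = \sqrt{15236} = 2 \sqrt{3809}$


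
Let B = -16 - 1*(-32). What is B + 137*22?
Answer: 3030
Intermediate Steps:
B = 16 (B = -16 + 32 = 16)
B + 137*22 = 16 + 137*22 = 16 + 3014 = 3030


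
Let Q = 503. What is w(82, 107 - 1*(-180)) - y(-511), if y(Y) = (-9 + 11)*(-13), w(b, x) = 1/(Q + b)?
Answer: 15211/585 ≈ 26.002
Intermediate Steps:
w(b, x) = 1/(503 + b)
y(Y) = -26 (y(Y) = 2*(-13) = -26)
w(82, 107 - 1*(-180)) - y(-511) = 1/(503 + 82) - 1*(-26) = 1/585 + 26 = 15211/585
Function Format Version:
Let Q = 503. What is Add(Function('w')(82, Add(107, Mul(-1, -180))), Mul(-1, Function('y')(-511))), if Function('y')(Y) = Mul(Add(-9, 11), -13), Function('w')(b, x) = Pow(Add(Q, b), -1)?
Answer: Rational(15211, 585) ≈ 26.002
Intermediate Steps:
Function('w')(b, x) = Pow(Add(503, b), -1)
Function('y')(Y) = -26 (Function('y')(Y) = Mul(2, -13) = -26)
Add(Function('w')(82, Add(107, Mul(-1, -180))), Mul(-1, Function('y')(-511))) = Add(Pow(Add(503, 82), -1), Mul(-1, -26)) = Add(Pow(585, -1), 26) = Add(Rational(1, 585), 26) = Rational(15211, 585)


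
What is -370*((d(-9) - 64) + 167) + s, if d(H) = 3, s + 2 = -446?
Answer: -39668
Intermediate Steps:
s = -448 (s = -2 - 446 = -448)
-370*((d(-9) - 64) + 167) + s = -370*((3 - 64) + 167) - 448 = -370*(-61 + 167) - 448 = -370*106 - 448 = -39220 - 448 = -39668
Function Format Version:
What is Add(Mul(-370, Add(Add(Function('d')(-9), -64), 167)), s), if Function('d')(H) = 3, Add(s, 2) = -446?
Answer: -39668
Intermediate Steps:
s = -448 (s = Add(-2, -446) = -448)
Add(Mul(-370, Add(Add(Function('d')(-9), -64), 167)), s) = Add(Mul(-370, Add(Add(3, -64), 167)), -448) = Add(Mul(-370, Add(-61, 167)), -448) = Add(Mul(-370, 106), -448) = Add(-39220, -448) = -39668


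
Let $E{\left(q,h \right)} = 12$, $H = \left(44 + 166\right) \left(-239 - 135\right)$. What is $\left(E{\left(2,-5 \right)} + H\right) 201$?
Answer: $-15784128$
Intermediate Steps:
$H = -78540$ ($H = 210 \left(-374\right) = -78540$)
$\left(E{\left(2,-5 \right)} + H\right) 201 = \left(12 - 78540\right) 201 = \left(-78528\right) 201 = -15784128$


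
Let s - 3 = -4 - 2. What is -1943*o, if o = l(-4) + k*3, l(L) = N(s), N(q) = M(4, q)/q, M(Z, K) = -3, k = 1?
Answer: -7772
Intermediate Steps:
s = -3 (s = 3 + (-4 - 2) = 3 - 6 = -3)
N(q) = -3/q
l(L) = 1 (l(L) = -3/(-3) = -3*(-1/3) = 1)
o = 4 (o = 1 + 1*3 = 1 + 3 = 4)
-1943*o = -1943*4 = -7772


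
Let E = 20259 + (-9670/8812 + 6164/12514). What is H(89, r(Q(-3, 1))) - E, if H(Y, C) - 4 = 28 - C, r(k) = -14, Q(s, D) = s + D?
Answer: -557222223543/27568342 ≈ -20212.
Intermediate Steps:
Q(s, D) = D + s
H(Y, C) = 32 - C (H(Y, C) = 4 + (28 - C) = 32 - C)
E = 558490367275/27568342 (E = 20259 + (-9670*1/8812 + 6164*(1/12514)) = 20259 + (-4835/4406 + 3082/6257) = 20259 - 16673303/27568342 = 558490367275/27568342 ≈ 20258.)
H(89, r(Q(-3, 1))) - E = (32 - 1*(-14)) - 1*558490367275/27568342 = (32 + 14) - 558490367275/27568342 = 46 - 558490367275/27568342 = -557222223543/27568342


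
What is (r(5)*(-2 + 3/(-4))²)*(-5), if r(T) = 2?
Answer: -605/8 ≈ -75.625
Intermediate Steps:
(r(5)*(-2 + 3/(-4))²)*(-5) = (2*(-2 + 3/(-4))²)*(-5) = (2*(-2 + 3*(-¼))²)*(-5) = (2*(-2 - ¾)²)*(-5) = (2*(-11/4)²)*(-5) = (2*(121/16))*(-5) = (121/8)*(-5) = -605/8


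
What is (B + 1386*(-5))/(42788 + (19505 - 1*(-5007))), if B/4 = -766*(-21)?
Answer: 28707/33650 ≈ 0.85311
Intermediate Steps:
B = 64344 (B = 4*(-766*(-21)) = 4*16086 = 64344)
(B + 1386*(-5))/(42788 + (19505 - 1*(-5007))) = (64344 + 1386*(-5))/(42788 + (19505 - 1*(-5007))) = (64344 - 6930)/(42788 + (19505 + 5007)) = 57414/(42788 + 24512) = 57414/67300 = 57414*(1/67300) = 28707/33650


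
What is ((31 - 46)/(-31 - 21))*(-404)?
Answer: -1515/13 ≈ -116.54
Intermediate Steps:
((31 - 46)/(-31 - 21))*(-404) = -15/(-52)*(-404) = -15*(-1/52)*(-404) = (15/52)*(-404) = -1515/13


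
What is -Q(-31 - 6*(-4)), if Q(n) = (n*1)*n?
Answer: -49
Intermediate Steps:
Q(n) = n² (Q(n) = n*n = n²)
-Q(-31 - 6*(-4)) = -(-31 - 6*(-4))² = -(-31 + 24)² = -1*(-7)² = -1*49 = -49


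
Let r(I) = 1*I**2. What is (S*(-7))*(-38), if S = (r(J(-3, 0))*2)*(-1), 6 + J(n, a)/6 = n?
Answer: -1551312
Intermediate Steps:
J(n, a) = -36 + 6*n
r(I) = I**2
S = -5832 (S = ((-36 + 6*(-3))**2*2)*(-1) = ((-36 - 18)**2*2)*(-1) = ((-54)**2*2)*(-1) = (2916*2)*(-1) = 5832*(-1) = -5832)
(S*(-7))*(-38) = -5832*(-7)*(-38) = 40824*(-38) = -1551312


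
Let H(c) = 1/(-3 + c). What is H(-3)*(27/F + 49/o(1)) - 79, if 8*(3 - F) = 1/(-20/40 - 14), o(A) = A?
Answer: -185659/2094 ≈ -88.662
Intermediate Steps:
F = 349/116 (F = 3 - 1/(8*(-20/40 - 14)) = 3 - 1/(8*(-20*1/40 - 14)) = 3 - 1/(8*(-½ - 14)) = 3 - 1/(8*(-29/2)) = 3 - ⅛*(-2/29) = 3 + 1/116 = 349/116 ≈ 3.0086)
H(-3)*(27/F + 49/o(1)) - 79 = (27/(349/116) + 49/1)/(-3 - 3) - 79 = (27*(116/349) + 49*1)/(-6) - 79 = -(3132/349 + 49)/6 - 79 = -⅙*20233/349 - 79 = -20233/2094 - 79 = -185659/2094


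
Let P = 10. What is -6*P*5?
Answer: -300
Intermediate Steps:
-6*P*5 = -6*10*5 = -60*5 = -300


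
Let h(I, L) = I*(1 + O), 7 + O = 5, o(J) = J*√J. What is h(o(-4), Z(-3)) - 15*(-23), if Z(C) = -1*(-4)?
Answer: 345 + 8*I ≈ 345.0 + 8.0*I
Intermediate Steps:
o(J) = J^(3/2)
O = -2 (O = -7 + 5 = -2)
Z(C) = 4
h(I, L) = -I (h(I, L) = I*(1 - 2) = I*(-1) = -I)
h(o(-4), Z(-3)) - 15*(-23) = -(-4)^(3/2) - 15*(-23) = -(-8)*I + 345 = 8*I + 345 = 345 + 8*I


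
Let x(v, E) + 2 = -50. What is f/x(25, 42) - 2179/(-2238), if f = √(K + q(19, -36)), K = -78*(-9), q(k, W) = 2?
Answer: 2179/2238 - 2*√11/13 ≈ 0.46339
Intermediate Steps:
x(v, E) = -52 (x(v, E) = -2 - 50 = -52)
K = 702
f = 8*√11 (f = √(702 + 2) = √704 = 8*√11 ≈ 26.533)
f/x(25, 42) - 2179/(-2238) = (8*√11)/(-52) - 2179/(-2238) = (8*√11)*(-1/52) - 2179*(-1/2238) = -2*√11/13 + 2179/2238 = 2179/2238 - 2*√11/13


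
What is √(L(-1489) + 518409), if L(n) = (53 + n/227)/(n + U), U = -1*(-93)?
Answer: √13014727051499778/158446 ≈ 720.01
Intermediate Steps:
U = 93
L(n) = (53 + n/227)/(93 + n) (L(n) = (53 + n/227)/(n + 93) = (53 + n*(1/227))/(93 + n) = (53 + n/227)/(93 + n))
√(L(-1489) + 518409) = √((12031 - 1489)/(227*(93 - 1489)) + 518409) = √((1/227)*10542/(-1396) + 518409) = √((1/227)*(-1/1396)*10542 + 518409) = √(-5271/158446 + 518409) = √(82139827143/158446) = √13014727051499778/158446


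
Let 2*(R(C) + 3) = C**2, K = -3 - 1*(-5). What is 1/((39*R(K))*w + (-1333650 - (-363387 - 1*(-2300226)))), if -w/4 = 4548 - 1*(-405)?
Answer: -1/2497821 ≈ -4.0035e-7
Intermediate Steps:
K = 2 (K = -3 + 5 = 2)
R(C) = -3 + C**2/2
w = -19812 (w = -4*(4548 - 1*(-405)) = -4*(4548 + 405) = -4*4953 = -19812)
1/((39*R(K))*w + (-1333650 - (-363387 - 1*(-2300226)))) = 1/((39*(-3 + (1/2)*2**2))*(-19812) + (-1333650 - (-363387 - 1*(-2300226)))) = 1/((39*(-3 + (1/2)*4))*(-19812) + (-1333650 - (-363387 + 2300226))) = 1/((39*(-3 + 2))*(-19812) + (-1333650 - 1*1936839)) = 1/((39*(-1))*(-19812) + (-1333650 - 1936839)) = 1/(-39*(-19812) - 3270489) = 1/(772668 - 3270489) = 1/(-2497821) = -1/2497821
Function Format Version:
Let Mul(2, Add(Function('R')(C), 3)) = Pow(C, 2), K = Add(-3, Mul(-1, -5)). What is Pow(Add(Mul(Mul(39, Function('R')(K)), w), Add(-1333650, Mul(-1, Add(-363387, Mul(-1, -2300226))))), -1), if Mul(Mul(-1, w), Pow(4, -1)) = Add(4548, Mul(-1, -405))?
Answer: Rational(-1, 2497821) ≈ -4.0035e-7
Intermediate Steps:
K = 2 (K = Add(-3, 5) = 2)
Function('R')(C) = Add(-3, Mul(Rational(1, 2), Pow(C, 2)))
w = -19812 (w = Mul(-4, Add(4548, Mul(-1, -405))) = Mul(-4, Add(4548, 405)) = Mul(-4, 4953) = -19812)
Pow(Add(Mul(Mul(39, Function('R')(K)), w), Add(-1333650, Mul(-1, Add(-363387, Mul(-1, -2300226))))), -1) = Pow(Add(Mul(Mul(39, Add(-3, Mul(Rational(1, 2), Pow(2, 2)))), -19812), Add(-1333650, Mul(-1, Add(-363387, Mul(-1, -2300226))))), -1) = Pow(Add(Mul(Mul(39, Add(-3, Mul(Rational(1, 2), 4))), -19812), Add(-1333650, Mul(-1, Add(-363387, 2300226)))), -1) = Pow(Add(Mul(Mul(39, Add(-3, 2)), -19812), Add(-1333650, Mul(-1, 1936839))), -1) = Pow(Add(Mul(Mul(39, -1), -19812), Add(-1333650, -1936839)), -1) = Pow(Add(Mul(-39, -19812), -3270489), -1) = Pow(Add(772668, -3270489), -1) = Pow(-2497821, -1) = Rational(-1, 2497821)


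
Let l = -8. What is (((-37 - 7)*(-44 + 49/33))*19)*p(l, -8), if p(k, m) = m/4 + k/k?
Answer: -106628/3 ≈ -35543.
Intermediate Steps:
p(k, m) = 1 + m/4 (p(k, m) = m*(¼) + 1 = m/4 + 1 = 1 + m/4)
(((-37 - 7)*(-44 + 49/33))*19)*p(l, -8) = (((-37 - 7)*(-44 + 49/33))*19)*(1 + (¼)*(-8)) = (-44*(-44 + 49*(1/33))*19)*(1 - 2) = (-44*(-44 + 49/33)*19)*(-1) = (-44*(-1403/33)*19)*(-1) = ((5612/3)*19)*(-1) = (106628/3)*(-1) = -106628/3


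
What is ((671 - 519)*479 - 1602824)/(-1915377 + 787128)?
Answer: 1530016/1128249 ≈ 1.3561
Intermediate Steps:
((671 - 519)*479 - 1602824)/(-1915377 + 787128) = (152*479 - 1602824)/(-1128249) = (72808 - 1602824)*(-1/1128249) = -1530016*(-1/1128249) = 1530016/1128249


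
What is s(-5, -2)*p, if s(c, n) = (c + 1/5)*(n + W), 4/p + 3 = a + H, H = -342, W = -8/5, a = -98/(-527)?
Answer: -910656/4542925 ≈ -0.20046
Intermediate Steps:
a = 98/527 (a = -98*(-1/527) = 98/527 ≈ 0.18596)
W = -8/5 (W = -8*⅕ = -8/5 ≈ -1.6000)
p = -2108/181717 (p = 4/(-3 + (98/527 - 342)) = 4/(-3 - 180136/527) = 4/(-181717/527) = 4*(-527/181717) = -2108/181717 ≈ -0.011600)
s(c, n) = (-8/5 + n)*(⅕ + c) (s(c, n) = (c + 1/5)*(n - 8/5) = (c + ⅕)*(-8/5 + n) = (⅕ + c)*(-8/5 + n) = (-8/5 + n)*(⅕ + c))
s(-5, -2)*p = (-8/25 - 8/5*(-5) + (⅕)*(-2) - 5*(-2))*(-2108/181717) = (-8/25 + 8 - ⅖ + 10)*(-2108/181717) = (432/25)*(-2108/181717) = -910656/4542925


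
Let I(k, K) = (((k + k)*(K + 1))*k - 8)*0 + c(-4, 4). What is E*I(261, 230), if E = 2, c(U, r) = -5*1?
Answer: -10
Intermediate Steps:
c(U, r) = -5
I(k, K) = -5 (I(k, K) = (((k + k)*(K + 1))*k - 8)*0 - 5 = (((2*k)*(1 + K))*k - 8)*0 - 5 = ((2*k*(1 + K))*k - 8)*0 - 5 = (2*k**2*(1 + K) - 8)*0 - 5 = (-8 + 2*k**2*(1 + K))*0 - 5 = 0 - 5 = -5)
E*I(261, 230) = 2*(-5) = -10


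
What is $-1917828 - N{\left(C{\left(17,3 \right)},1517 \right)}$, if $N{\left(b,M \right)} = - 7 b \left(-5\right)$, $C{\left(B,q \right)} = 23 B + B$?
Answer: $-1932108$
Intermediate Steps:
$C{\left(B,q \right)} = 24 B$
$N{\left(b,M \right)} = 35 b$
$-1917828 - N{\left(C{\left(17,3 \right)},1517 \right)} = -1917828 - 35 \cdot 24 \cdot 17 = -1917828 - 35 \cdot 408 = -1917828 - 14280 = -1932108$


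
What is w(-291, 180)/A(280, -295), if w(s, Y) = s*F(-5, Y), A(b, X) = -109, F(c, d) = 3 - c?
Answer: 2328/109 ≈ 21.358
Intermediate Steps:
w(s, Y) = 8*s (w(s, Y) = s*(3 - 1*(-5)) = s*(3 + 5) = s*8 = 8*s)
w(-291, 180)/A(280, -295) = (8*(-291))/(-109) = -2328*(-1/109) = 2328/109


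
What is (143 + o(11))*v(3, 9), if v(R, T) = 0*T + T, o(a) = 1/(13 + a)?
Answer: 10299/8 ≈ 1287.4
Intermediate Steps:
v(R, T) = T (v(R, T) = 0 + T = T)
(143 + o(11))*v(3, 9) = (143 + 1/(13 + 11))*9 = (143 + 1/24)*9 = (3433/24)*9 = 10299/8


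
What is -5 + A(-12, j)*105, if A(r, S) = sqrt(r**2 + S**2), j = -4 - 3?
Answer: -5 + 105*sqrt(193) ≈ 1453.7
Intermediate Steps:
j = -7
A(r, S) = sqrt(S**2 + r**2)
-5 + A(-12, j)*105 = -5 + sqrt((-7)**2 + (-12)**2)*105 = -5 + sqrt(49 + 144)*105 = -5 + sqrt(193)*105 = -5 + 105*sqrt(193)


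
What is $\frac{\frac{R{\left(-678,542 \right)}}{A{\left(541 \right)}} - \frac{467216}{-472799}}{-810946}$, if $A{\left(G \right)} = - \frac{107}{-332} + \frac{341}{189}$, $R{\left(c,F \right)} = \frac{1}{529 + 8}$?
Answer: $- \frac{5584640074862}{4578901282445489855} \approx -1.2196 \cdot 10^{-6}$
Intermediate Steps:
$R{\left(c,F \right)} = \frac{1}{537}$
$A{\left(G \right)} = \frac{133435}{62748}$ ($A{\left(G \right)} = \left(-107\right) \left(- \frac{1}{332}\right) + 341 \cdot \frac{1}{189} = \frac{107}{332} + \frac{341}{189} = \frac{133435}{62748}$)
$\frac{\frac{R{\left(-678,542 \right)}}{A{\left(541 \right)}} - \frac{467216}{-472799}}{-810946} = \frac{\frac{1}{537 \cdot \frac{133435}{62748}} - \frac{467216}{-472799}}{-810946} = \left(\frac{1}{537} \cdot \frac{62748}{133435} - - \frac{467216}{472799}\right) \left(- \frac{1}{810946}\right) = \left(\frac{20916}{23884865} + \frac{467216}{472799}\right) \left(- \frac{1}{810946}\right) = \frac{11169280149724}{11292740287135} \left(- \frac{1}{810946}\right) = - \frac{5584640074862}{4578901282445489855}$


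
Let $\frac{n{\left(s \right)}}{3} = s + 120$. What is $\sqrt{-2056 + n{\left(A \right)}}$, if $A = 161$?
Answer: $i \sqrt{1213} \approx 34.828 i$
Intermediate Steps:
$n{\left(s \right)} = 360 + 3 s$ ($n{\left(s \right)} = 3 \left(s + 120\right) = 3 \left(120 + s\right) = 360 + 3 s$)
$\sqrt{-2056 + n{\left(A \right)}} = \sqrt{-2056 + \left(360 + 3 \cdot 161\right)} = \sqrt{-2056 + \left(360 + 483\right)} = \sqrt{-2056 + 843} = \sqrt{-1213} = i \sqrt{1213}$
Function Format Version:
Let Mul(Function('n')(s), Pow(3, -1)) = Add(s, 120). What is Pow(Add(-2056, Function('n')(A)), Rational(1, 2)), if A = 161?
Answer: Mul(I, Pow(1213, Rational(1, 2))) ≈ Mul(34.828, I)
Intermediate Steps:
Function('n')(s) = Add(360, Mul(3, s)) (Function('n')(s) = Mul(3, Add(s, 120)) = Mul(3, Add(120, s)) = Add(360, Mul(3, s)))
Pow(Add(-2056, Function('n')(A)), Rational(1, 2)) = Pow(Add(-2056, Add(360, Mul(3, 161))), Rational(1, 2)) = Pow(Add(-2056, Add(360, 483)), Rational(1, 2)) = Pow(Add(-2056, 843), Rational(1, 2)) = Pow(-1213, Rational(1, 2)) = Mul(I, Pow(1213, Rational(1, 2)))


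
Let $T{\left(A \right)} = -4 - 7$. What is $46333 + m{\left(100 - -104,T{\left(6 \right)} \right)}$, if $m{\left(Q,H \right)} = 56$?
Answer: $46389$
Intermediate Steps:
$T{\left(A \right)} = -11$
$46333 + m{\left(100 - -104,T{\left(6 \right)} \right)} = 46333 + 56 = 46389$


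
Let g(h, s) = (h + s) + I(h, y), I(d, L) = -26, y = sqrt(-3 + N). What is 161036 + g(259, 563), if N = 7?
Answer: 161832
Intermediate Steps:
y = 2 (y = sqrt(-3 + 7) = sqrt(4) = 2)
g(h, s) = -26 + h + s (g(h, s) = (h + s) - 26 = -26 + h + s)
161036 + g(259, 563) = 161036 + (-26 + 259 + 563) = 161036 + 796 = 161832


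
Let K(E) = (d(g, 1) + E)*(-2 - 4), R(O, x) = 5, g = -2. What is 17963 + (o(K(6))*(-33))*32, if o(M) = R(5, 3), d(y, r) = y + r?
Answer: 12683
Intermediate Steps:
d(y, r) = r + y
K(E) = 6 - 6*E (K(E) = ((1 - 2) + E)*(-2 - 4) = (-1 + E)*(-6) = 6 - 6*E)
o(M) = 5
17963 + (o(K(6))*(-33))*32 = 17963 + (5*(-33))*32 = 17963 - 165*32 = 17963 - 5280 = 12683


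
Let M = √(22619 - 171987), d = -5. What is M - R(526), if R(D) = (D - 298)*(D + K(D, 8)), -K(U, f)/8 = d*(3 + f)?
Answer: -220248 + 2*I*√37342 ≈ -2.2025e+5 + 386.48*I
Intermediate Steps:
K(U, f) = 120 + 40*f (K(U, f) = -(-40)*(3 + f) = -8*(-15 - 5*f) = 120 + 40*f)
M = 2*I*√37342 (M = √(-149368) = 2*I*√37342 ≈ 386.48*I)
R(D) = (-298 + D)*(440 + D) (R(D) = (D - 298)*(D + (120 + 40*8)) = (-298 + D)*(D + (120 + 320)) = (-298 + D)*(D + 440) = (-298 + D)*(440 + D))
M - R(526) = 2*I*√37342 - (-131120 + 526² + 142*526) = 2*I*√37342 - (-131120 + 276676 + 74692) = 2*I*√37342 - 1*220248 = 2*I*√37342 - 220248 = -220248 + 2*I*√37342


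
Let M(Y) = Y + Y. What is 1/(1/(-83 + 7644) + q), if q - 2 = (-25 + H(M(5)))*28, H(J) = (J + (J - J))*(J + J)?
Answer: 7561/37064023 ≈ 0.00020400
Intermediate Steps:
M(Y) = 2*Y
H(J) = 2*J**2 (H(J) = (J + 0)*(2*J) = J*(2*J) = 2*J**2)
q = 4902 (q = 2 + (-25 + 2*(2*5)**2)*28 = 2 + (-25 + 2*10**2)*28 = 2 + (-25 + 2*100)*28 = 2 + (-25 + 200)*28 = 2 + 175*28 = 2 + 4900 = 4902)
1/(1/(-83 + 7644) + q) = 1/(1/(-83 + 7644) + 4902) = 1/(1/7561 + 4902) = 1/(37064023/7561) = 7561/37064023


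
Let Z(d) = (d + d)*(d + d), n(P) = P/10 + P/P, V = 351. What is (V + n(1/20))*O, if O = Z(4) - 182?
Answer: -4153659/100 ≈ -41537.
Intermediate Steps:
n(P) = 1 + P/10 (n(P) = P*(⅒) + 1 = P/10 + 1 = 1 + P/10)
Z(d) = 4*d² (Z(d) = (2*d)*(2*d) = 4*d²)
O = -118 (O = 4*4² - 182 = 4*16 - 182 = 64 - 182 = -118)
(V + n(1/20))*O = (351 + (1 + (⅒)/20))*(-118) = (351 + (1 + (⅒)*(1/20)))*(-118) = (351 + (1 + 1/200))*(-118) = (351 + 201/200)*(-118) = (70401/200)*(-118) = -4153659/100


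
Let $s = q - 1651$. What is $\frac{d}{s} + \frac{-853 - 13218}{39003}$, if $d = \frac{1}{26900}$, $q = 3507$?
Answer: $- \frac{702514335397}{1947279379200} \approx -0.36077$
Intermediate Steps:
$s = 1856$ ($s = 3507 - 1651 = 1856$)
$d = \frac{1}{26900} \approx 3.7175 \cdot 10^{-5}$
$\frac{d}{s} + \frac{-853 - 13218}{39003} = \frac{1}{26900 \cdot 1856} + \frac{-853 - 13218}{39003} = \frac{1}{26900} \cdot \frac{1}{1856} + \left(-853 - 13218\right) \frac{1}{39003} = \frac{1}{49926400} - \frac{14071}{39003} = - \frac{702514335397}{1947279379200}$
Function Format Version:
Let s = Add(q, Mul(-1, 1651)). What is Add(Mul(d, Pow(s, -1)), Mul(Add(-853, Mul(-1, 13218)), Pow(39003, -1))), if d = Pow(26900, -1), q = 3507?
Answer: Rational(-702514335397, 1947279379200) ≈ -0.36077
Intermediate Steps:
s = 1856 (s = Add(3507, Mul(-1, 1651)) = Add(3507, -1651) = 1856)
d = Rational(1, 26900) ≈ 3.7175e-5
Add(Mul(d, Pow(s, -1)), Mul(Add(-853, Mul(-1, 13218)), Pow(39003, -1))) = Add(Mul(Rational(1, 26900), Pow(1856, -1)), Mul(Add(-853, Mul(-1, 13218)), Pow(39003, -1))) = Add(Mul(Rational(1, 26900), Rational(1, 1856)), Mul(Add(-853, -13218), Rational(1, 39003))) = Add(Rational(1, 49926400), Mul(-14071, Rational(1, 39003))) = Add(Rational(1, 49926400), Rational(-14071, 39003)) = Rational(-702514335397, 1947279379200)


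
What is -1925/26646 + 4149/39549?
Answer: 11474143/351274218 ≈ 0.032664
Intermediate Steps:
-1925/26646 + 4149/39549 = -1925*1/26646 + 4149*(1/39549) = -1925/26646 + 1383/13183 = 11474143/351274218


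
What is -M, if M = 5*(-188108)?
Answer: 940540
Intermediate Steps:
M = -940540
-M = -1*(-940540) = 940540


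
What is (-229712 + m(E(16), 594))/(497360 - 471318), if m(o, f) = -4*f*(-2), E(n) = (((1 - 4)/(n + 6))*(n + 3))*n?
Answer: -112480/13021 ≈ -8.6384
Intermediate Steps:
E(n) = -3*n*(3 + n)/(6 + n) (E(n) = ((-3/(6 + n))*(3 + n))*n = (-3*(3 + n)/(6 + n))*n = -3*n*(3 + n)/(6 + n))
m(o, f) = 8*f
(-229712 + m(E(16), 594))/(497360 - 471318) = (-229712 + 8*594)/(497360 - 471318) = (-229712 + 4752)/26042 = -224960*1/26042 = -112480/13021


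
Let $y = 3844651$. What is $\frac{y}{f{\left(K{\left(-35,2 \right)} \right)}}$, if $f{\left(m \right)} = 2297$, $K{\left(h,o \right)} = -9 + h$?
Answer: $\frac{3844651}{2297} \approx 1673.8$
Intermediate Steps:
$\frac{y}{f{\left(K{\left(-35,2 \right)} \right)}} = \frac{3844651}{2297}$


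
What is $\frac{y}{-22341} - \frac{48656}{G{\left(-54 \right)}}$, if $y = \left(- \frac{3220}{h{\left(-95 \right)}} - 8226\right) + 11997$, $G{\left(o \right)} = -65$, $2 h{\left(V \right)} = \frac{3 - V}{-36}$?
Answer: $\frac{2535457889}{3388385} \approx 748.28$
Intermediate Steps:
$h{\left(V \right)} = - \frac{1}{24} + \frac{V}{72}$ ($h{\left(V \right)} = \frac{\left(3 - V\right) \frac{1}{-36}}{2} = \frac{\left(3 - V\right) \left(- \frac{1}{36}\right)}{2} = \frac{- \frac{1}{12} + \frac{V}{36}}{2} = - \frac{1}{24} + \frac{V}{72}$)
$y = \frac{42957}{7}$ ($y = \left(- \frac{3220}{- \frac{1}{24} + \frac{1}{72} \left(-95\right)} - 8226\right) + 11997 = \left(- \frac{3220}{- \frac{1}{24} - \frac{95}{72}} - 8226\right) + 11997 = \left(- \frac{3220}{- \frac{49}{36}} - 8226\right) + 11997 = \left(\left(-3220\right) \left(- \frac{36}{49}\right) - 8226\right) + 11997 = \left(\frac{16560}{7} - 8226\right) + 11997 = - \frac{41022}{7} + 11997 = \frac{42957}{7} \approx 6136.7$)
$\frac{y}{-22341} - \frac{48656}{G{\left(-54 \right)}} = \frac{42957}{7 \left(-22341\right)} - \frac{48656}{-65} = \frac{42957}{7} \left(- \frac{1}{22341}\right) - - \frac{48656}{65} = - \frac{14319}{52129} + \frac{48656}{65} = \frac{2535457889}{3388385}$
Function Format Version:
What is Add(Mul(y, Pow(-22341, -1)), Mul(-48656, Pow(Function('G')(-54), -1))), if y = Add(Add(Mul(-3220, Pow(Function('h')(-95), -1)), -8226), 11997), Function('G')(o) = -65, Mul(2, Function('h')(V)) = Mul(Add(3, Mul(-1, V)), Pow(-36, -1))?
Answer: Rational(2535457889, 3388385) ≈ 748.28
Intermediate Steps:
Function('h')(V) = Add(Rational(-1, 24), Mul(Rational(1, 72), V)) (Function('h')(V) = Mul(Rational(1, 2), Mul(Add(3, Mul(-1, V)), Pow(-36, -1))) = Mul(Rational(1, 2), Mul(Add(3, Mul(-1, V)), Rational(-1, 36))) = Mul(Rational(1, 2), Add(Rational(-1, 12), Mul(Rational(1, 36), V))) = Add(Rational(-1, 24), Mul(Rational(1, 72), V)))
y = Rational(42957, 7) (y = Add(Add(Mul(-3220, Pow(Add(Rational(-1, 24), Mul(Rational(1, 72), -95)), -1)), -8226), 11997) = Add(Add(Mul(-3220, Pow(Add(Rational(-1, 24), Rational(-95, 72)), -1)), -8226), 11997) = Add(Add(Mul(-3220, Pow(Rational(-49, 36), -1)), -8226), 11997) = Add(Add(Mul(-3220, Rational(-36, 49)), -8226), 11997) = Add(Add(Rational(16560, 7), -8226), 11997) = Add(Rational(-41022, 7), 11997) = Rational(42957, 7) ≈ 6136.7)
Add(Mul(y, Pow(-22341, -1)), Mul(-48656, Pow(Function('G')(-54), -1))) = Add(Mul(Rational(42957, 7), Pow(-22341, -1)), Mul(-48656, Pow(-65, -1))) = Add(Mul(Rational(42957, 7), Rational(-1, 22341)), Mul(-48656, Rational(-1, 65))) = Add(Rational(-14319, 52129), Rational(48656, 65)) = Rational(2535457889, 3388385)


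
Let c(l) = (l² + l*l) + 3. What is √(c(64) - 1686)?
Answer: √6509 ≈ 80.678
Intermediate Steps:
c(l) = 3 + 2*l² (c(l) = (l² + l²) + 3 = 2*l² + 3 = 3 + 2*l²)
√(c(64) - 1686) = √((3 + 2*64²) - 1686) = √((3 + 2*4096) - 1686) = √((3 + 8192) - 1686) = √(8195 - 1686) = √6509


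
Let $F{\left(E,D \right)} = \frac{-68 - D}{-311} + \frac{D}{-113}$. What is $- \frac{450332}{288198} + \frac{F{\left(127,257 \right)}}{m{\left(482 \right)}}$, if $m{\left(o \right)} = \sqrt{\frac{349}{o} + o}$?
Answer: $- \frac{225166}{144099} - \frac{43202 \sqrt{112148386}}{8176827239} \approx -1.6185$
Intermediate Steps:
$m{\left(o \right)} = \sqrt{o + \frac{349}{o}}$
$F{\left(E,D \right)} = \frac{68}{311} - \frac{198 D}{35143}$ ($F{\left(E,D \right)} = \left(-68 - D\right) \left(- \frac{1}{311}\right) + D \left(- \frac{1}{113}\right) = \left(\frac{68}{311} + \frac{D}{311}\right) - \frac{D}{113} = \frac{68}{311} - \frac{198 D}{35143}$)
$- \frac{450332}{288198} + \frac{F{\left(127,257 \right)}}{m{\left(482 \right)}} = - \frac{450332}{288198} + \frac{\frac{68}{311} - \frac{50886}{35143}}{\sqrt{482 + \frac{349}{482}}} = \left(-450332\right) \frac{1}{288198} + \frac{\frac{68}{311} - \frac{50886}{35143}}{\sqrt{482 + 349 \cdot \frac{1}{482}}} = - \frac{225166}{144099} - \frac{43202}{35143 \sqrt{482 + \frac{349}{482}}} = - \frac{225166}{144099} - \frac{43202}{35143 \sqrt{\frac{232673}{482}}} = - \frac{225166}{144099} - \frac{43202}{35143 \frac{\sqrt{112148386}}{482}} = - \frac{225166}{144099} - \frac{43202 \frac{\sqrt{112148386}}{232673}}{35143} = - \frac{225166}{144099} - \frac{43202 \sqrt{112148386}}{8176827239}$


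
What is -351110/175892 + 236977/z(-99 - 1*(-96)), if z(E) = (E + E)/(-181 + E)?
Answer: 1917387963599/263838 ≈ 7.2673e+6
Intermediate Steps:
z(E) = 2*E/(-181 + E) (z(E) = (2*E)/(-181 + E) = 2*E/(-181 + E))
-351110/175892 + 236977/z(-99 - 1*(-96)) = -351110/175892 + 236977/((2*(-99 - 1*(-96))/(-181 + (-99 - 1*(-96))))) = -351110*1/175892 + 236977/((2*(-99 + 96)/(-181 + (-99 + 96)))) = -175555/87946 + 236977/((2*(-3)/(-181 - 3))) = -175555/87946 + 236977/((2*(-3)/(-184))) = -175555/87946 + 236977/((2*(-3)*(-1/184))) = -175555/87946 + 236977/(3/92) = -175555/87946 + 236977*(92/3) = -175555/87946 + 21801884/3 = 1917387963599/263838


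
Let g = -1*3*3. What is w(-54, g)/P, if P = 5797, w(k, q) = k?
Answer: -54/5797 ≈ -0.0093152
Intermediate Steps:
g = -9 (g = -3*3 = -9)
w(-54, g)/P = -54/5797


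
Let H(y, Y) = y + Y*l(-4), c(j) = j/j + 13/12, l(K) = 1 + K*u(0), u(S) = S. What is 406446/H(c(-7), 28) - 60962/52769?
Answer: 257350980406/19049609 ≈ 13510.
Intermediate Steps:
l(K) = 1 (l(K) = 1 + K*0 = 1 + 0 = 1)
c(j) = 25/12 (c(j) = 1 + 13*(1/12) = 1 + 13/12 = 25/12)
H(y, Y) = Y + y (H(y, Y) = y + Y*1 = y + Y = Y + y)
406446/H(c(-7), 28) - 60962/52769 = 406446/(28 + 25/12) - 60962/52769 = 406446/(361/12) - 60962*1/52769 = 406446*(12/361) - 60962/52769 = 4877352/361 - 60962/52769 = 257350980406/19049609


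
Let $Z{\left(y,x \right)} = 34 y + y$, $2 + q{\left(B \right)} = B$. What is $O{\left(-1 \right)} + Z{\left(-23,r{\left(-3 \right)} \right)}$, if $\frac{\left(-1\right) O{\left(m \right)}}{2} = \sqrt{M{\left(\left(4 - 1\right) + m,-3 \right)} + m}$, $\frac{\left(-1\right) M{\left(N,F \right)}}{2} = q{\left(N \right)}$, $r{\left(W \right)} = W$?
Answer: $-805 - 2 i \approx -805.0 - 2.0 i$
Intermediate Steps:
$q{\left(B \right)} = -2 + B$
$Z{\left(y,x \right)} = 35 y$
$M{\left(N,F \right)} = 4 - 2 N$ ($M{\left(N,F \right)} = - 2 \left(-2 + N\right) = 4 - 2 N$)
$O{\left(m \right)} = - 2 \sqrt{-2 - m}$ ($O{\left(m \right)} = - 2 \sqrt{\left(4 - 2 \left(\left(4 - 1\right) + m\right)\right) + m} = - 2 \sqrt{\left(4 - 2 \left(3 + m\right)\right) + m} = - 2 \sqrt{\left(4 - \left(6 + 2 m\right)\right) + m} = - 2 \sqrt{\left(-2 - 2 m\right) + m} = - 2 \sqrt{-2 - m}$)
$O{\left(-1 \right)} + Z{\left(-23,r{\left(-3 \right)} \right)} = - 2 \sqrt{-2 - -1} + 35 \left(-23\right) = - 2 \sqrt{-2 + 1} - 805 = - 2 \sqrt{-1} - 805 = - 2 i - 805 = -805 - 2 i$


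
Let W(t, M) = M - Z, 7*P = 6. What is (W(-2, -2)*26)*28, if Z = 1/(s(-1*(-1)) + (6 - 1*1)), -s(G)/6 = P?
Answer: 3640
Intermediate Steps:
P = 6/7 (P = (⅐)*6 = 6/7 ≈ 0.85714)
s(G) = -36/7 (s(G) = -6*6/7 = -36/7)
Z = -7 (Z = 1/(-36/7 + (6 - 1*1)) = 1/(-36/7 + (6 - 1)) = 1/(-36/7 + 5) = 1/(-⅐) = -7)
W(t, M) = 7 + M (W(t, M) = M - 1*(-7) = M + 7 = 7 + M)
(W(-2, -2)*26)*28 = ((7 - 2)*26)*28 = (5*26)*28 = 130*28 = 3640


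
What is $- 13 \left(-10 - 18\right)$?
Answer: $364$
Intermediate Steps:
$- 13 \left(-10 - 18\right) = \left(-13\right) \left(-28\right) = 364$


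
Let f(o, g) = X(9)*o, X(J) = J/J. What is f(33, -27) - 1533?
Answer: -1500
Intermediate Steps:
X(J) = 1
f(o, g) = o (f(o, g) = 1*o = o)
f(33, -27) - 1533 = 33 - 1533 = -1500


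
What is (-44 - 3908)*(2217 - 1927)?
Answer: -1146080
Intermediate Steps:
(-44 - 3908)*(2217 - 1927) = -3952*290 = -1146080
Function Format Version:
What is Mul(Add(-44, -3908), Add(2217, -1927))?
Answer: -1146080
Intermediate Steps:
Mul(Add(-44, -3908), Add(2217, -1927)) = Mul(-3952, 290) = -1146080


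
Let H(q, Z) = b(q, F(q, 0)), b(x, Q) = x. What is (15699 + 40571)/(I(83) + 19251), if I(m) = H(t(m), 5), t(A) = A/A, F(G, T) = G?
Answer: 28135/9626 ≈ 2.9228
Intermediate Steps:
t(A) = 1
H(q, Z) = q
I(m) = 1
(15699 + 40571)/(I(83) + 19251) = (15699 + 40571)/(1 + 19251) = 56270/19252 = 56270*(1/19252) = 28135/9626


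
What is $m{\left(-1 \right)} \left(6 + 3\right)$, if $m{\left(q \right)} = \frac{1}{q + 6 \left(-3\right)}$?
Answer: $- \frac{9}{19} \approx -0.47368$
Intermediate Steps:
$m{\left(q \right)} = \frac{1}{-18 + q}$ ($m{\left(q \right)} = \frac{1}{q - 18} = \frac{1}{-18 + q}$)
$m{\left(-1 \right)} \left(6 + 3\right) = \frac{6 + 3}{-18 - 1} = \frac{1}{-19} \cdot 9 = \left(- \frac{1}{19}\right) 9 = - \frac{9}{19}$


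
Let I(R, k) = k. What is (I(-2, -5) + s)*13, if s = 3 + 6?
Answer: 52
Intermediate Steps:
s = 9
(I(-2, -5) + s)*13 = (-5 + 9)*13 = 4*13 = 52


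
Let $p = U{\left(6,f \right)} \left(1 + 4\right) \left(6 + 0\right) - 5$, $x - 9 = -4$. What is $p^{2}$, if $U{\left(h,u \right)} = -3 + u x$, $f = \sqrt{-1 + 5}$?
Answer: $42025$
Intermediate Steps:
$x = 5$ ($x = 9 - 4 = 5$)
$f = 2$ ($f = \sqrt{4} = 2$)
$U{\left(h,u \right)} = -3 + 5 u$ ($U{\left(h,u \right)} = -3 + u 5 = -3 + 5 u$)
$p = 205$ ($p = \left(-3 + 5 \cdot 2\right) \left(1 + 4\right) \left(6 + 0\right) - 5 = \left(-3 + 10\right) 5 \cdot 6 - 5 = 7 \cdot 30 - 5 = 210 - 5 = 205$)
$p^{2} = 205^{2} = 42025$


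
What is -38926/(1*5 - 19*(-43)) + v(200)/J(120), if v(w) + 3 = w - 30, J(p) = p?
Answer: -755641/16440 ≈ -45.964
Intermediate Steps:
v(w) = -33 + w (v(w) = -3 + (w - 30) = -3 + (-30 + w) = -33 + w)
-38926/(1*5 - 19*(-43)) + v(200)/J(120) = -38926/(1*5 - 19*(-43)) + (-33 + 200)/120 = -38926/(5 + 817) + 167*(1/120) = -38926/822 + 167/120 = -38926*1/822 + 167/120 = -19463/411 + 167/120 = -755641/16440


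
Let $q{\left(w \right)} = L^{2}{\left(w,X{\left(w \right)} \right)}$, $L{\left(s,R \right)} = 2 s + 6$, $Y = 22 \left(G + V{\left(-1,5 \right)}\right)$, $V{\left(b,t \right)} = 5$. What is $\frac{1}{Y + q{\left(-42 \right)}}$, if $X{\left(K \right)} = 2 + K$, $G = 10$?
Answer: $\frac{1}{6414} \approx 0.00015591$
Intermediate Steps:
$Y = 330$ ($Y = 22 \left(10 + 5\right) = 22 \cdot 15 = 330$)
$L{\left(s,R \right)} = 6 + 2 s$
$q{\left(w \right)} = \left(6 + 2 w\right)^{2}$
$\frac{1}{Y + q{\left(-42 \right)}} = \frac{1}{330 + 4 \left(3 - 42\right)^{2}} = \frac{1}{330 + 4 \left(-39\right)^{2}} = \frac{1}{330 + 4 \cdot 1521} = \frac{1}{330 + 6084} = \frac{1}{6414}$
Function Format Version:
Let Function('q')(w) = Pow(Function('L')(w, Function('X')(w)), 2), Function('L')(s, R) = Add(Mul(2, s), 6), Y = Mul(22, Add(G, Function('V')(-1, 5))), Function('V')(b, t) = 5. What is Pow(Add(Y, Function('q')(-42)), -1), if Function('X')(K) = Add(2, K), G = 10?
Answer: Rational(1, 6414) ≈ 0.00015591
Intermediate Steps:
Y = 330 (Y = Mul(22, Add(10, 5)) = Mul(22, 15) = 330)
Function('L')(s, R) = Add(6, Mul(2, s))
Function('q')(w) = Pow(Add(6, Mul(2, w)), 2)
Pow(Add(Y, Function('q')(-42)), -1) = Pow(Add(330, Mul(4, Pow(Add(3, -42), 2))), -1) = Pow(Add(330, Mul(4, Pow(-39, 2))), -1) = Pow(Add(330, Mul(4, 1521)), -1) = Pow(Add(330, 6084), -1) = Pow(6414, -1) = Rational(1, 6414)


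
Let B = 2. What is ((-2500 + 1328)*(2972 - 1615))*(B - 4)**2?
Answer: -6361616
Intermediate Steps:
((-2500 + 1328)*(2972 - 1615))*(B - 4)**2 = ((-2500 + 1328)*(2972 - 1615))*(2 - 4)**2 = -1172*1357*(-2)**2 = -1590404*4 = -6361616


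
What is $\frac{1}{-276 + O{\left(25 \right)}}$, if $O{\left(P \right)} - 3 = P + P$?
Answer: $- \frac{1}{223} \approx -0.0044843$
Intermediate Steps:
$O{\left(P \right)} = 3 + 2 P$ ($O{\left(P \right)} = 3 + \left(P + P\right) = 3 + 2 P$)
$\frac{1}{-276 + O{\left(25 \right)}} = \frac{1}{-276 + \left(3 + 2 \cdot 25\right)} = \frac{1}{-276 + \left(3 + 50\right)} = \frac{1}{-276 + 53} = \frac{1}{-223} = - \frac{1}{223}$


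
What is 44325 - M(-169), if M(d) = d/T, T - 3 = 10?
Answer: 44338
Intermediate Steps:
T = 13 (T = 3 + 10 = 13)
M(d) = d/13
44325 - M(-169) = 44325 - (-169)/13 = 44325 - 1*(-13) = 44325 + 13 = 44338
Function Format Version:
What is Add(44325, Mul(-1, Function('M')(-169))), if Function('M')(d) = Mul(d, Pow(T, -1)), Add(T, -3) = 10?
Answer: 44338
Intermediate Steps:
T = 13 (T = Add(3, 10) = 13)
Function('M')(d) = Mul(Rational(1, 13), d) (Function('M')(d) = Mul(d, Pow(13, -1)) = Mul(d, Rational(1, 13)) = Mul(Rational(1, 13), d))
Add(44325, Mul(-1, Function('M')(-169))) = Add(44325, Mul(-1, Mul(Rational(1, 13), -169))) = Add(44325, Mul(-1, -13)) = Add(44325, 13) = 44338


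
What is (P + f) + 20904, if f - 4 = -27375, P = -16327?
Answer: -22794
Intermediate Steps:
f = -27371 (f = 4 - 27375 = -27371)
(P + f) + 20904 = (-16327 - 27371) + 20904 = -43698 + 20904 = -22794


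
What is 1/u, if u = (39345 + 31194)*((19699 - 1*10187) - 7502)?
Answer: 1/141783390 ≈ 7.0530e-9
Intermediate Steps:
u = 141783390 (u = 70539*((19699 - 10187) - 7502) = 70539*(9512 - 7502) = 70539*2010 = 141783390)
1/u = 1/141783390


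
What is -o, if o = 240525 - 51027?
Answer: -189498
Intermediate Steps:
o = 189498
-o = -1*189498 = -189498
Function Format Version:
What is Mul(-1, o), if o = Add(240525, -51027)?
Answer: -189498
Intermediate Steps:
o = 189498
Mul(-1, o) = Mul(-1, 189498) = -189498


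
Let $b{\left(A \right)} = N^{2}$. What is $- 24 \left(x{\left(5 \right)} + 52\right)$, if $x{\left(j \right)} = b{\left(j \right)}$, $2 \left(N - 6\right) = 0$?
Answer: $-2112$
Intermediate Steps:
$N = 6$ ($N = 6 + \frac{1}{2} \cdot 0 = 6 + 0 = 6$)
$b{\left(A \right)} = 36$ ($b{\left(A \right)} = 6^{2} = 36$)
$x{\left(j \right)} = 36$
$- 24 \left(x{\left(5 \right)} + 52\right) = - 24 \left(36 + 52\right) = \left(-24\right) 88 = -2112$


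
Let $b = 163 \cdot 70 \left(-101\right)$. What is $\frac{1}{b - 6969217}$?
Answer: $- \frac{1}{8121627} \approx -1.2313 \cdot 10^{-7}$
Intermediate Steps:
$b = -1152410$ ($b = 11410 \left(-101\right) = -1152410$)
$\frac{1}{b - 6969217} = \frac{1}{-1152410 - 6969217} = \frac{1}{-8121627} = - \frac{1}{8121627}$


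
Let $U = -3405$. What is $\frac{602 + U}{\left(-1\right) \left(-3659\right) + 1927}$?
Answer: $- \frac{2803}{5586} \approx -0.50179$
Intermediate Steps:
$\frac{602 + U}{\left(-1\right) \left(-3659\right) + 1927} = \frac{602 - 3405}{\left(-1\right) \left(-3659\right) + 1927} = - \frac{2803}{3659 + 1927} = - \frac{2803}{5586}$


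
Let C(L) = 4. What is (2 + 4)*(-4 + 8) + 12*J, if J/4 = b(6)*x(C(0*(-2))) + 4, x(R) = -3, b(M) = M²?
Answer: -4968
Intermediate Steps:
J = -416 (J = 4*(6²*(-3) + 4) = 4*(36*(-3) + 4) = 4*(-108 + 4) = 4*(-104) = -416)
(2 + 4)*(-4 + 8) + 12*J = (2 + 4)*(-4 + 8) + 12*(-416) = 6*4 - 4992 = 24 - 4992 = -4968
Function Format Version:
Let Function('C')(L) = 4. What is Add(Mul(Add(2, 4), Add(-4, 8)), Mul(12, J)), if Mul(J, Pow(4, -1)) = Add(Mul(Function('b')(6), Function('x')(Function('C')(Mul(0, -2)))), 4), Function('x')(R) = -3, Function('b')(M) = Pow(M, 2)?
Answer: -4968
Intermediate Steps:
J = -416 (J = Mul(4, Add(Mul(Pow(6, 2), -3), 4)) = Mul(4, Add(Mul(36, -3), 4)) = Mul(4, Add(-108, 4)) = Mul(4, -104) = -416)
Add(Mul(Add(2, 4), Add(-4, 8)), Mul(12, J)) = Add(Mul(Add(2, 4), Add(-4, 8)), Mul(12, -416)) = Add(Mul(6, 4), -4992) = Add(24, -4992) = -4968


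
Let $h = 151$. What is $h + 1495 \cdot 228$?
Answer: $341011$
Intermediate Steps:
$h + 1495 \cdot 228 = 151 + 1495 \cdot 228 = 151 + 340860 = 341011$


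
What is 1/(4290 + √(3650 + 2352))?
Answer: 2145/9199049 - √6002/18398098 ≈ 0.00022897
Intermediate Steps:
1/(4290 + √(3650 + 2352)) = 1/(4290 + √6002)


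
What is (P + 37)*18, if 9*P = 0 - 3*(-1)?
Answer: 672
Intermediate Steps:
P = 1/3 (P = (0 - 3*(-1))/9 = (0 + 3)/9 = (1/9)*3 = 1/3 ≈ 0.33333)
(P + 37)*18 = (1/3 + 37)*18 = (112/3)*18 = 672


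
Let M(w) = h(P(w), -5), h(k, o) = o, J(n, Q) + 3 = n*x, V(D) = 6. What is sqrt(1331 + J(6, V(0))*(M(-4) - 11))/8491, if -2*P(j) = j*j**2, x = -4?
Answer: sqrt(1763)/8491 ≈ 0.0049450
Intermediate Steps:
J(n, Q) = -3 - 4*n (J(n, Q) = -3 + n*(-4) = -3 - 4*n)
P(j) = -j**3/2 (P(j) = -j*j**2/2 = -j**3/2)
M(w) = -5
sqrt(1331 + J(6, V(0))*(M(-4) - 11))/8491 = sqrt(1331 + (-3 - 4*6)*(-5 - 11))/8491 = sqrt(1331 + (-3 - 24)*(-16))*(1/8491) = sqrt(1331 - 27*(-16))*(1/8491) = sqrt(1331 + 432)*(1/8491) = sqrt(1763)*(1/8491) = sqrt(1763)/8491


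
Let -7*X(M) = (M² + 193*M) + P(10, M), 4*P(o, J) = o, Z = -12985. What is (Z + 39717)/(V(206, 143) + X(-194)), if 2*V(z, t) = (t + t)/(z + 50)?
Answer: -47903744/49303 ≈ -971.62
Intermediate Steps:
V(z, t) = t/(50 + z) (V(z, t) = ((t + t)/(z + 50))/2 = ((2*t)/(50 + z))/2 = (2*t/(50 + z))/2 = t/(50 + z))
P(o, J) = o/4
X(M) = -5/14 - 193*M/7 - M²/7 (X(M) = -((M² + 193*M) + (¼)*10)/7 = -((M² + 193*M) + 5/2)/7 = -(5/2 + M² + 193*M)/7 = -5/14 - 193*M/7 - M²/7)
(Z + 39717)/(V(206, 143) + X(-194)) = (-12985 + 39717)/(143/(50 + 206) + (-5/14 - 193/7*(-194) - ⅐*(-194)²)) = 26732/(143/256 + (-5/14 + 37442/7 - ⅐*37636)) = 26732/(143*(1/256) + (-5/14 + 37442/7 - 37636/7)) = 26732/(143/256 - 393/14) = 26732/(-49303/1792) = 26732*(-1792/49303) = -47903744/49303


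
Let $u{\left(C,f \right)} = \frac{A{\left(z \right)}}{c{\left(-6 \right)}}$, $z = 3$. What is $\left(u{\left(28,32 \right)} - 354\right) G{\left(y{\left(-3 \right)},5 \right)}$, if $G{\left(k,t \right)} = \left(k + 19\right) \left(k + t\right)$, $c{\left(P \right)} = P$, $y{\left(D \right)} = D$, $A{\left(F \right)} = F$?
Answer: $-11344$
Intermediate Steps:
$u{\left(C,f \right)} = - \frac{1}{2}$ ($u{\left(C,f \right)} = \frac{3}{-6} = 3 \left(- \frac{1}{6}\right) = - \frac{1}{2}$)
$G{\left(k,t \right)} = \left(19 + k\right) \left(k + t\right)$
$\left(u{\left(28,32 \right)} - 354\right) G{\left(y{\left(-3 \right)},5 \right)} = \left(- \frac{1}{2} - 354\right) \left(\left(-3\right)^{2} + 19 \left(-3\right) + 19 \cdot 5 - 15\right) = - \frac{709 \left(9 - 57 + 95 - 15\right)}{2} = \left(- \frac{709}{2}\right) 32 = -11344$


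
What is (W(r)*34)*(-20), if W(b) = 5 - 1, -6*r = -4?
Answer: -2720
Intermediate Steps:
r = 2/3 (r = -1/6*(-4) = 2/3 ≈ 0.66667)
W(b) = 4
(W(r)*34)*(-20) = (4*34)*(-20) = 136*(-20) = -2720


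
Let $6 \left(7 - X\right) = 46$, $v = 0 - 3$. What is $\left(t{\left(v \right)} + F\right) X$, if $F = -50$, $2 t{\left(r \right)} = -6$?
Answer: $\frac{106}{3} \approx 35.333$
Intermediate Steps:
$v = -3$ ($v = 0 - 3 = -3$)
$t{\left(r \right)} = -3$ ($t{\left(r \right)} = \frac{1}{2} \left(-6\right) = -3$)
$X = - \frac{2}{3}$ ($X = 7 - \frac{23}{3} = - \frac{2}{3} \approx -0.66667$)
$\left(t{\left(v \right)} + F\right) X = \left(-3 - 50\right) \left(- \frac{2}{3}\right) = \left(-53\right) \left(- \frac{2}{3}\right) = \frac{106}{3}$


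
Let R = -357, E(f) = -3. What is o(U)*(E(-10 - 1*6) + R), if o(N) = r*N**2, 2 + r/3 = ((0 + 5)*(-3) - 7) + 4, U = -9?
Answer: 1749600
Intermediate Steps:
r = -60 (r = -6 + 3*(((0 + 5)*(-3) - 7) + 4) = -6 + 3*((5*(-3) - 7) + 4) = -6 + 3*((-15 - 7) + 4) = -6 + 3*(-22 + 4) = -6 + 3*(-18) = -6 - 54 = -60)
o(N) = -60*N**2
o(U)*(E(-10 - 1*6) + R) = (-60*(-9)**2)*(-3 - 357) = -60*81*(-360) = -4860*(-360) = 1749600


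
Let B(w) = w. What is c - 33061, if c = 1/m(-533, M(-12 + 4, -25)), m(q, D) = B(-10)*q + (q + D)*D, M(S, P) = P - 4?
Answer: -715043307/21628 ≈ -33061.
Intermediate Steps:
M(S, P) = -4 + P
m(q, D) = -10*q + D*(D + q) (m(q, D) = -10*q + (q + D)*D = -10*q + (D + q)*D = -10*q + D*(D + q))
c = 1/21628 (c = 1/((-4 - 25)**2 - 10*(-533) + (-4 - 25)*(-533)) = 1/((-29)**2 + 5330 - 29*(-533)) = 1/(841 + 5330 + 15457) = 1/21628 ≈ 4.6236e-5)
c - 33061 = 1/21628 - 33061 = -715043307/21628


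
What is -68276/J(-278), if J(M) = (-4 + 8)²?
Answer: -17069/4 ≈ -4267.3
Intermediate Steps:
J(M) = 16 (J(M) = 4² = 16)
-68276/J(-278) = -68276/16 = -68276*1/16 = -17069/4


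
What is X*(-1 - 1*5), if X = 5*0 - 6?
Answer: 36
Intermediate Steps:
X = -6 (X = 0 - 6 = -6)
X*(-1 - 1*5) = -6*(-1 - 1*5) = -6*(-1 - 5) = -6*(-6) = 36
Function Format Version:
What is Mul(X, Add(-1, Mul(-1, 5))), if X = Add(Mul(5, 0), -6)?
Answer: 36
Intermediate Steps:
X = -6 (X = Add(0, -6) = -6)
Mul(X, Add(-1, Mul(-1, 5))) = Mul(-6, Add(-1, Mul(-1, 5))) = Mul(-6, Add(-1, -5)) = Mul(-6, -6) = 36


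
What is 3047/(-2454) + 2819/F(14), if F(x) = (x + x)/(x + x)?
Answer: 6914779/2454 ≈ 2817.8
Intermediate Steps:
F(x) = 1 (F(x) = (2*x)/((2*x)) = (2*x)*(1/(2*x)) = 1)
3047/(-2454) + 2819/F(14) = 3047/(-2454) + 2819/1 = 3047*(-1/2454) + 2819*1 = -3047/2454 + 2819 = 6914779/2454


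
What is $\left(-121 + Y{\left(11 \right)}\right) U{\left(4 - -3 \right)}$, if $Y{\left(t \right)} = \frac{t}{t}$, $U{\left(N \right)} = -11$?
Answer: $1320$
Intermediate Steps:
$Y{\left(t \right)} = 1$
$\left(-121 + Y{\left(11 \right)}\right) U{\left(4 - -3 \right)} = \left(-121 + 1\right) \left(-11\right) = \left(-120\right) \left(-11\right) = 1320$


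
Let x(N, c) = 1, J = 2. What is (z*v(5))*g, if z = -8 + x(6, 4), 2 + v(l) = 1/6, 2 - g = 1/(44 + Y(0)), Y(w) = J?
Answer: 7007/276 ≈ 25.388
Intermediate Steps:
Y(w) = 2
g = 91/46 (g = 2 - 1/(44 + 2) = 2 - 1/46 = 91/46 ≈ 1.9783)
v(l) = -11/6 (v(l) = -2 + 1/6 = -11/6)
z = -7 (z = -8 + 1 = -7)
(z*v(5))*g = -7*(-11/6)*(91/46) = (77/6)*(91/46) = 7007/276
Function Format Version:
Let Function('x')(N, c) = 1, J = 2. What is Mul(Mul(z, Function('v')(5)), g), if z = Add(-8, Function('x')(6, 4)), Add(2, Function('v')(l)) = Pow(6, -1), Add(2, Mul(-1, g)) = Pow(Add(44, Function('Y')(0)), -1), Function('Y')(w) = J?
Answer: Rational(7007, 276) ≈ 25.388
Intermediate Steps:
Function('Y')(w) = 2
g = Rational(91, 46) (g = Add(2, Mul(-1, Pow(Add(44, 2), -1))) = Add(2, Mul(-1, Pow(46, -1))) = Add(2, Mul(-1, Rational(1, 46))) = Add(2, Rational(-1, 46)) = Rational(91, 46) ≈ 1.9783)
Function('v')(l) = Rational(-11, 6) (Function('v')(l) = Add(-2, Pow(6, -1)) = Add(-2, Rational(1, 6)) = Rational(-11, 6))
z = -7 (z = Add(-8, 1) = -7)
Mul(Mul(z, Function('v')(5)), g) = Mul(Mul(-7, Rational(-11, 6)), Rational(91, 46)) = Mul(Rational(77, 6), Rational(91, 46)) = Rational(7007, 276)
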